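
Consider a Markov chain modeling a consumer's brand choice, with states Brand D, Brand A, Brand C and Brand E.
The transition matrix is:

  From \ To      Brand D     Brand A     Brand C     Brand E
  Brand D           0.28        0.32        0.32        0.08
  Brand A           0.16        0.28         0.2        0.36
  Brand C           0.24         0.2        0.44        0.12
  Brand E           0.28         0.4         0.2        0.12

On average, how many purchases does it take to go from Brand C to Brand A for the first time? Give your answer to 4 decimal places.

3.9602

Let t(s) be the expected number of purchases to first reach Brand A from state s, with t(Brand A) = 0. Conditioning on the first purchase:
t(Brand D) = 1 + 0.28·t(Brand D) + 0.32·t(Brand C) + 0.08·t(Brand E)
t(Brand C) = 1 + 0.24·t(Brand D) + 0.44·t(Brand C) + 0.12·t(Brand E)
t(Brand E) = 1 + 0.28·t(Brand D) + 0.2·t(Brand C) + 0.12·t(Brand E)
Solving: t(Brand D) = 3.4989, t(Brand C) = 3.9602, t(Brand E) = 3.1497.
Expected purchases from Brand C to Brand A: 3.9602.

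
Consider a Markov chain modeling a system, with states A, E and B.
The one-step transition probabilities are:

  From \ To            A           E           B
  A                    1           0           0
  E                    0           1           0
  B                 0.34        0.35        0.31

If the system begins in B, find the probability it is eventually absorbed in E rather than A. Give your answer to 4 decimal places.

0.5072

Let h(s) be the probability of absorption at E starting from transient state s. Then h(E) = 1 and h(A) = 0. By first-step analysis:
h(B) = 0.34·0 + 0.35·1 + 0.31·h(B)
Solving: h(B) = 0.5072.
Starting from B, the probability is 0.5072.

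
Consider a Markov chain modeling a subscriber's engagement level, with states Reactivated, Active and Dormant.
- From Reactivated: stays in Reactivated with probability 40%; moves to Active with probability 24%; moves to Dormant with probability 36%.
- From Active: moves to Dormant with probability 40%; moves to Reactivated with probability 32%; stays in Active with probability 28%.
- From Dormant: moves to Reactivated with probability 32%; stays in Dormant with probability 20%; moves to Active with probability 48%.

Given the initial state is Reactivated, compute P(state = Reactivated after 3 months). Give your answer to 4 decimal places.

0.3482

Propagate the distribution vector 3 months from Reactivated.
After 0 months: (1.0000, 0.0000, 0.0000)
After 1 month: (0.4000, 0.2400, 0.3600)
After 2 months: (0.3520, 0.3360, 0.3120)
After 3 months: (0.3482, 0.3283, 0.3235)
P(in Reactivated after 3 months) = 0.3482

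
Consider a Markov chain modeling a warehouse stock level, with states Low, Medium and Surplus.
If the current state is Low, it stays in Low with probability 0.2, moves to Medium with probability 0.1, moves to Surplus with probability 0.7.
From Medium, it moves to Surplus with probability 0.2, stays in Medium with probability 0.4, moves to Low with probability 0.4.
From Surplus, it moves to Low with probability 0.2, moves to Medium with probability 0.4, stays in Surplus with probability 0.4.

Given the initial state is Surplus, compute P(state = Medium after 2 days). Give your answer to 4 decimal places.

Sum over the intermediate state after 1 day:
P = P(Surplus→Low)·P(Low→Medium) + P(Surplus→Medium)·P(Medium→Medium) + P(Surplus→Surplus)·P(Surplus→Medium)
  = 0.2×0.1 + 0.4×0.4 + 0.4×0.4
  = 0.0200 + 0.1600 + 0.1600 = 0.3400

0.3400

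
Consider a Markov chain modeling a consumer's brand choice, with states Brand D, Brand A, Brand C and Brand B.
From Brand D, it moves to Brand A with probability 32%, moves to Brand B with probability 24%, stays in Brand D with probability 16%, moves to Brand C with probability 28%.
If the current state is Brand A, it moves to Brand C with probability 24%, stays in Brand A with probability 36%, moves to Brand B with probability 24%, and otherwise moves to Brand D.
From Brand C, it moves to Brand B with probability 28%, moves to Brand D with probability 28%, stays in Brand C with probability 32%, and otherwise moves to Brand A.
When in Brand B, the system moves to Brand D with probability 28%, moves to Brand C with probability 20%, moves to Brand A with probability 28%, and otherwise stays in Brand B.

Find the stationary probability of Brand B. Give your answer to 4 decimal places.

0.2504

Let the stationary distribution be π with π = πP and π_1 + π_2 + π_3 + π_4 = 1.
π_1 = 0.16·π_1 + 0.16·π_2 + 0.28·π_3 + 0.28·π_4
π_2 = 0.32·π_1 + 0.36·π_2 + 0.12·π_3 + 0.28·π_4
π_3 = 0.28·π_1 + 0.24·π_2 + 0.32·π_3 + 0.2·π_4
Solving with the normalization constraint gives π = (0.2212, 0.2688, 0.2596, 0.2504).
So the stationary probability of Brand B is 0.2504.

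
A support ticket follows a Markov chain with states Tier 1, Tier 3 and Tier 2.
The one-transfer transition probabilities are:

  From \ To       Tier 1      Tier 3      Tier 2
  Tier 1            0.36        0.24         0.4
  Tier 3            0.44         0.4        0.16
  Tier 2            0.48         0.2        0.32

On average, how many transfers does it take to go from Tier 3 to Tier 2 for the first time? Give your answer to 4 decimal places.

3.8793

Let t(s) be the expected number of transfers to first reach Tier 2 from state s, with t(Tier 2) = 0. Conditioning on the first transfer:
t(Tier 1) = 1 + 0.36·t(Tier 1) + 0.24·t(Tier 3)
t(Tier 3) = 1 + 0.44·t(Tier 1) + 0.4·t(Tier 3)
Solving: t(Tier 1) = 3.0172, t(Tier 3) = 3.8793.
Expected transfers from Tier 3 to Tier 2: 3.8793.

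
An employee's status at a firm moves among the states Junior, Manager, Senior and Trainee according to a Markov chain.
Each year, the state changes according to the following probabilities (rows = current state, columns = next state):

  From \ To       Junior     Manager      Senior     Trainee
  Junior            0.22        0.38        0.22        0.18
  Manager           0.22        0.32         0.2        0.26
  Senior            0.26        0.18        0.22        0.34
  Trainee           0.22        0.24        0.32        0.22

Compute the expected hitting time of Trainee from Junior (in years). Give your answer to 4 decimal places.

Let t(s) be the expected number of years to first reach Trainee from state s, with t(Trainee) = 0. Conditioning on the first year:
t(Junior) = 1 + 0.22·t(Junior) + 0.38·t(Manager) + 0.22·t(Senior)
t(Manager) = 1 + 0.22·t(Junior) + 0.32·t(Manager) + 0.2·t(Senior)
t(Senior) = 1 + 0.26·t(Junior) + 0.18·t(Manager) + 0.22·t(Senior)
Solving: t(Junior) = 4.1730, t(Manager) = 3.8695, t(Senior) = 3.5660.
Expected years from Junior to Trainee: 4.1730.

4.1730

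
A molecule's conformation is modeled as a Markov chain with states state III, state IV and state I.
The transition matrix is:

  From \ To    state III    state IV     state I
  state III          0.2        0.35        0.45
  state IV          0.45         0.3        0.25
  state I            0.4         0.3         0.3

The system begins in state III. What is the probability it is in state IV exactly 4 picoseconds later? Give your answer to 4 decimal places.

0.3170

Propagate the distribution vector 4 picoseconds from state III.
After 0 picoseconds: (1.0000, 0.0000, 0.0000)
After 1 picosecond: (0.2000, 0.3500, 0.4500)
After 2 picoseconds: (0.3775, 0.3100, 0.3125)
After 3 picoseconds: (0.3400, 0.3189, 0.3411)
After 4 picoseconds: (0.3479, 0.3170, 0.3351)
P(in state IV after 4 picoseconds) = 0.3170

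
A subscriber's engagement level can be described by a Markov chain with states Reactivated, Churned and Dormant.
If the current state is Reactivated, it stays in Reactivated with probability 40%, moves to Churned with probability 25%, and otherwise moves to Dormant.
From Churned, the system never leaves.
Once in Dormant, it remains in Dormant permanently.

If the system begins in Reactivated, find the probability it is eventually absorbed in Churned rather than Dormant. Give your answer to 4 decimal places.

Let h(s) be the probability of absorption at Churned starting from transient state s. Then h(Churned) = 1 and h(Dormant) = 0. By first-step analysis:
h(Reactivated) = 0.4·h(Reactivated) + 0.25·1 + 0.35·0
Solving: h(Reactivated) = 0.4167.
Starting from Reactivated, the probability is 0.4167.

0.4167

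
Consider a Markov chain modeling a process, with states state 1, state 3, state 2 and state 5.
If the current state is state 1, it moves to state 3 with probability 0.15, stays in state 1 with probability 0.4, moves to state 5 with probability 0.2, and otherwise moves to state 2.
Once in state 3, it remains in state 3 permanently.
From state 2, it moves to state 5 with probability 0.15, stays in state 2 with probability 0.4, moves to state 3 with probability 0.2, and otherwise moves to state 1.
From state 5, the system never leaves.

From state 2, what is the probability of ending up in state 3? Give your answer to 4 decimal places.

Let h(s) be the probability of absorption at state 3 starting from transient state s. Then h(state 3) = 1 and h(state 5) = 0. By first-step analysis:
h(state 1) = 0.4·h(state 1) + 0.15·1 + 0.25·h(state 2) + 0.2·0
h(state 2) = 0.25·h(state 1) + 0.2·1 + 0.4·h(state 2) + 0.15·0
Solving: h(state 1) = 0.4706, h(state 2) = 0.5294.
Starting from state 2, the probability is 0.5294.

0.5294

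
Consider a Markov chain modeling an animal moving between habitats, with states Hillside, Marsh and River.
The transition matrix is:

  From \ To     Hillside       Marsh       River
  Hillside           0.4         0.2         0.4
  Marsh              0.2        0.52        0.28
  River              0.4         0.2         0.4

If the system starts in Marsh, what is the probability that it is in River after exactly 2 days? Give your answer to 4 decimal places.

0.3376

Sum over the intermediate state after 1 day:
P = P(Marsh→Hillside)·P(Hillside→River) + P(Marsh→Marsh)·P(Marsh→River) + P(Marsh→River)·P(River→River)
  = 0.2×0.4 + 0.52×0.28 + 0.28×0.4
  = 0.0800 + 0.1456 + 0.1120 = 0.3376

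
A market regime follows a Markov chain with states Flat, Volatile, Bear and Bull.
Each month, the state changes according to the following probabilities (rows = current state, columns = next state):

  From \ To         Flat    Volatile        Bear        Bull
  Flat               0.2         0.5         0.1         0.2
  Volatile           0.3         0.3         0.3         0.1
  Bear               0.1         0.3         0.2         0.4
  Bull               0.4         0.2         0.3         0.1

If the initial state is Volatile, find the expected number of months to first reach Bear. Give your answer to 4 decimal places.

Let t(s) be the expected number of months to first reach Bear from state s, with t(Bear) = 0. Conditioning on the first month:
t(Flat) = 1 + 0.2·t(Flat) + 0.5·t(Volatile) + 0.2·t(Bull)
t(Volatile) = 1 + 0.3·t(Flat) + 0.3·t(Volatile) + 0.1·t(Bull)
t(Bull) = 1 + 0.4·t(Flat) + 0.2·t(Volatile) + 0.1·t(Bull)
Solving: t(Flat) = 4.8679, t(Volatile) = 4.1132, t(Bull) = 4.1887.
Expected months from Volatile to Bear: 4.1132.

4.1132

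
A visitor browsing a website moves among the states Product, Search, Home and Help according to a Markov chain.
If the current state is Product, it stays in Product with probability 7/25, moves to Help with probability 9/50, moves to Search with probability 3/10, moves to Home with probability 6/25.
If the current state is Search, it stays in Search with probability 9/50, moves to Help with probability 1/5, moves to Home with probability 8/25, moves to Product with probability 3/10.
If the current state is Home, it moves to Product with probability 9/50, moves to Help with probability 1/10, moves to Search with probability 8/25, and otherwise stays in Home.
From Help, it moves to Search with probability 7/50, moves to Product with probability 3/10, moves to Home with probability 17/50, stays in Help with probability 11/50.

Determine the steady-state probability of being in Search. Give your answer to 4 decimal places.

0.2501

Let the stationary distribution be π with π = πP and π_1 + π_2 + π_3 + π_4 = 1.
π_1 = 0.28·π_1 + 0.3·π_2 + 0.18·π_3 + 0.3·π_4
π_2 = 0.3·π_1 + 0.18·π_2 + 0.32·π_3 + 0.14·π_4
π_3 = 0.24·π_1 + 0.32·π_2 + 0.4·π_3 + 0.34·π_4
Solving with the normalization constraint gives π = (0.2554, 0.2501, 0.3292, 0.1653).
So the stationary probability of Search is 0.2501.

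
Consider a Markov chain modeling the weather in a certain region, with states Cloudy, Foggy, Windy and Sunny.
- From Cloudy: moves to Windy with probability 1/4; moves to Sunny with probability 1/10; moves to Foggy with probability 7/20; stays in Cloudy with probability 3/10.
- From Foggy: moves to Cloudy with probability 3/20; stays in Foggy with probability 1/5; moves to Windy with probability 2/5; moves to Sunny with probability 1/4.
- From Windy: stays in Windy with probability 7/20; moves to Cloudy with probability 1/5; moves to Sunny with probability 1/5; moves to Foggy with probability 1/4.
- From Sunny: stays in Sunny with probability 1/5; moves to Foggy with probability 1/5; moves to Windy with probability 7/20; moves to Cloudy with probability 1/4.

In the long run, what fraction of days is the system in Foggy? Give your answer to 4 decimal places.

Let the stationary distribution be π with π = πP and π_1 + π_2 + π_3 + π_4 = 1.
π_1 = 0.3·π_1 + 0.15·π_2 + 0.2·π_3 + 0.25·π_4
π_2 = 0.35·π_1 + 0.2·π_2 + 0.25·π_3 + 0.2·π_4
π_3 = 0.25·π_1 + 0.4·π_2 + 0.35·π_3 + 0.35·π_4
Solving with the normalization constraint gives π = (0.2189, 0.2499, 0.3406, 0.1906).
So the stationary probability of Foggy is 0.2499.

0.2499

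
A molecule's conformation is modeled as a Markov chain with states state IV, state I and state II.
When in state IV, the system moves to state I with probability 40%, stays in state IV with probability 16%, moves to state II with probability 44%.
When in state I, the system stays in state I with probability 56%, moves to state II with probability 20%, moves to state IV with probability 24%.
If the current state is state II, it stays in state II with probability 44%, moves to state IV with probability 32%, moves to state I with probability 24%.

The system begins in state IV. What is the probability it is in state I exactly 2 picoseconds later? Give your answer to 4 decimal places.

0.3936

Sum over the intermediate state after 1 picosecond:
P = P(state IV→state IV)·P(state IV→state I) + P(state IV→state I)·P(state I→state I) + P(state IV→state II)·P(state II→state I)
  = 0.16×0.4 + 0.4×0.56 + 0.44×0.24
  = 0.0640 + 0.2240 + 0.1056 = 0.3936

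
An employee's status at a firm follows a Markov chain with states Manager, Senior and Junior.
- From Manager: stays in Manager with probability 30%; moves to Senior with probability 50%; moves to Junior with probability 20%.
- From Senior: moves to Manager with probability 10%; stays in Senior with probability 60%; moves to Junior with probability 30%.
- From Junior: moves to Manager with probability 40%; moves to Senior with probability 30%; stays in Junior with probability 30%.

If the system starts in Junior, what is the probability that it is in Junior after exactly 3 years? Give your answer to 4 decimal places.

Propagate the distribution vector 3 years from Junior.
After 0 years: (0.0000, 0.0000, 1.0000)
After 1 year: (0.4000, 0.3000, 0.3000)
After 2 years: (0.2700, 0.4700, 0.2600)
After 3 years: (0.2320, 0.4950, 0.2730)
P(in Junior after 3 years) = 0.2730

0.2730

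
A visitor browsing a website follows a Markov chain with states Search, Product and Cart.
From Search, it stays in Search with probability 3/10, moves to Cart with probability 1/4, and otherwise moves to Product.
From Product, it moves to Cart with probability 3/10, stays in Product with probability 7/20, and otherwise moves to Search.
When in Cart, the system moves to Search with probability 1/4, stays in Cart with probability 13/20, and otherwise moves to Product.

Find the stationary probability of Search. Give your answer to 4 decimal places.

0.2915

Let the stationary distribution be π with π = πP and π_1 + π_2 + π_3 = 1.
π_1 = 0.3·π_1 + 0.35·π_2 + 0.25·π_3
π_2 = 0.45·π_1 + 0.35·π_2 + 0.1·π_3
Solving with the normalization constraint gives π = (0.2915, 0.2694, 0.4391).
So the stationary probability of Search is 0.2915.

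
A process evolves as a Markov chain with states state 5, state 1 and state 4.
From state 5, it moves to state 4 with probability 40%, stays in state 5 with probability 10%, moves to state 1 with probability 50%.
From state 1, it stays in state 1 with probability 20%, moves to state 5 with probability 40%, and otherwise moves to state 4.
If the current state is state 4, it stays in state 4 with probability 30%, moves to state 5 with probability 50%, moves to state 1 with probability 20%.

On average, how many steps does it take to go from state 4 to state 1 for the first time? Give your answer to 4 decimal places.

Let t(s) be the expected number of steps to first reach state 1 from state s, with t(state 1) = 0. Conditioning on the first step:
t(state 5) = 1 + 0.1·t(state 5) + 0.4·t(state 4)
t(state 4) = 1 + 0.5·t(state 5) + 0.3·t(state 4)
Solving: t(state 5) = 2.5581, t(state 4) = 3.2558.
Expected steps from state 4 to state 1: 3.2558.

3.2558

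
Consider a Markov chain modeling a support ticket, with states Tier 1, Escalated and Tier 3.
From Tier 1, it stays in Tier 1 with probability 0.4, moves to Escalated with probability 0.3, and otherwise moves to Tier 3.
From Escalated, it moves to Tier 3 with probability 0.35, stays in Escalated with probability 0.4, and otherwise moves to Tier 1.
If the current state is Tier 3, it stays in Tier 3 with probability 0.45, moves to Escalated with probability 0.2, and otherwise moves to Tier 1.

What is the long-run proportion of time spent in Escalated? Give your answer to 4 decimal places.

0.2922

Let the stationary distribution be π with π = πP and π_1 + π_2 + π_3 = 1.
π_1 = 0.4·π_1 + 0.25·π_2 + 0.35·π_3
π_2 = 0.3·π_1 + 0.4·π_2 + 0.2·π_3
Solving with the normalization constraint gives π = (0.3377, 0.2922, 0.3701).
So the stationary probability of Escalated is 0.2922.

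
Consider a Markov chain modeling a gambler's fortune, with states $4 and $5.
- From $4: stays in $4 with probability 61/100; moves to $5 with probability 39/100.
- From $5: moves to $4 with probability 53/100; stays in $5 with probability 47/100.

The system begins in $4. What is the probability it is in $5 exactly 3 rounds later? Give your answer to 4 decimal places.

Propagate the distribution vector 3 rounds from $4.
After 0 rounds: (1.0000, 0.0000)
After 1 round: (0.6100, 0.3900)
After 2 rounds: (0.5788, 0.4212)
After 3 rounds: (0.5763, 0.4237)
P(in $5 after 3 rounds) = 0.4237

0.4237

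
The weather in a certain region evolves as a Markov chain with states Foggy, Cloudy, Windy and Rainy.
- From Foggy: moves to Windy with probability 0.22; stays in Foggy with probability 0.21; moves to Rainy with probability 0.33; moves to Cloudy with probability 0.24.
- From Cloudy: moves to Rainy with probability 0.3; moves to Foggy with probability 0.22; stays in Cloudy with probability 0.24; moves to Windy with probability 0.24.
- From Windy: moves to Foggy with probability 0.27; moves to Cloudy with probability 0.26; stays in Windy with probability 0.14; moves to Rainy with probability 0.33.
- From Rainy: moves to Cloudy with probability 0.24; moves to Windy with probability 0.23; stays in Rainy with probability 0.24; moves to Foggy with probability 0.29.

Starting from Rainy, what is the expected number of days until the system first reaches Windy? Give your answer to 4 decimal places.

Let t(s) be the expected number of days to first reach Windy from state s, with t(Windy) = 0. Conditioning on the first day:
t(Foggy) = 1 + 0.21·t(Foggy) + 0.24·t(Cloudy) + 0.33·t(Rainy)
t(Cloudy) = 1 + 0.22·t(Foggy) + 0.24·t(Cloudy) + 0.3·t(Rainy)
t(Rainy) = 1 + 0.29·t(Foggy) + 0.24·t(Cloudy) + 0.24·t(Rainy)
Solving: t(Foggy) = 4.3906, t(Cloudy) = 4.3040, t(Rainy) = 4.3503.
Expected days from Rainy to Windy: 4.3503.

4.3503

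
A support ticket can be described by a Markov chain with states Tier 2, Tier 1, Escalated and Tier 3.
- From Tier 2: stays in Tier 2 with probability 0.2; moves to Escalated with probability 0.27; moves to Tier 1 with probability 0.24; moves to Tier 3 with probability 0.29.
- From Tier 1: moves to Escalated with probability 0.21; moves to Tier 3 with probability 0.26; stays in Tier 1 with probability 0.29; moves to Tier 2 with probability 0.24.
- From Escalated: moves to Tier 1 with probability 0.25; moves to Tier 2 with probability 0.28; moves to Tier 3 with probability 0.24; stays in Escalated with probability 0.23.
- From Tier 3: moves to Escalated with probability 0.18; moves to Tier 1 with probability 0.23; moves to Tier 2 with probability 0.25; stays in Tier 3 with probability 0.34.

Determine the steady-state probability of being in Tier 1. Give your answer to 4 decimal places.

0.2519

Let the stationary distribution be π with π = πP and π_1 + π_2 + π_3 + π_4 = 1.
π_1 = 0.2·π_1 + 0.24·π_2 + 0.28·π_3 + 0.25·π_4
π_2 = 0.24·π_1 + 0.29·π_2 + 0.25·π_3 + 0.23·π_4
π_3 = 0.27·π_1 + 0.21·π_2 + 0.23·π_3 + 0.18·π_4
Solving with the normalization constraint gives π = (0.2420, 0.2519, 0.2204, 0.2857).
So the stationary probability of Tier 1 is 0.2519.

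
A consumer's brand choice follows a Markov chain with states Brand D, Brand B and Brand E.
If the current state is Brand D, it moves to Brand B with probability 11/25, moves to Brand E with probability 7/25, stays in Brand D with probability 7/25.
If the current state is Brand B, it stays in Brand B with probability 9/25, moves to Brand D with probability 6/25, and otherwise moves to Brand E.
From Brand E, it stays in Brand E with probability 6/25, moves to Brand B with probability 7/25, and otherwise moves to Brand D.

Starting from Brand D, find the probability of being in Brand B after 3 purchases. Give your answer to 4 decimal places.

0.3597

Propagate the distribution vector 3 purchases from Brand D.
After 0 purchases: (1.0000, 0.0000, 0.0000)
After 1 purchase: (0.2800, 0.4400, 0.2800)
After 2 purchases: (0.3184, 0.3600, 0.3216)
After 3 purchases: (0.3299, 0.3597, 0.3103)
P(in Brand B after 3 purchases) = 0.3597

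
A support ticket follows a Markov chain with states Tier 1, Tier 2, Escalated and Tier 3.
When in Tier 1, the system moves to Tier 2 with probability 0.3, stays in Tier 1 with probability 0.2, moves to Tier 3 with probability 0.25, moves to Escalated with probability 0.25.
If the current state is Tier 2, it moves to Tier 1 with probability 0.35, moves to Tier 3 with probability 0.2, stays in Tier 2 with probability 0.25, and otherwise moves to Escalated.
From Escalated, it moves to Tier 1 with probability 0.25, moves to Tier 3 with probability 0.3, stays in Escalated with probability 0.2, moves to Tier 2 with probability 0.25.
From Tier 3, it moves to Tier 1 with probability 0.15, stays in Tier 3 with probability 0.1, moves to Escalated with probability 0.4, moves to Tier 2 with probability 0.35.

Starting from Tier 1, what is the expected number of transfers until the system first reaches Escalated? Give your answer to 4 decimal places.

Let t(s) be the expected number of transfers to first reach Escalated from state s, with t(Escalated) = 0. Conditioning on the first transfer:
t(Tier 1) = 1 + 0.2·t(Tier 1) + 0.3·t(Tier 2) + 0.25·t(Tier 3)
t(Tier 2) = 1 + 0.35·t(Tier 1) + 0.25·t(Tier 2) + 0.2·t(Tier 3)
t(Tier 3) = 1 + 0.15·t(Tier 1) + 0.35·t(Tier 2) + 0.1·t(Tier 3)
Solving: t(Tier 1) = 3.7607, t(Tier 2) = 3.9627, t(Tier 3) = 3.2789.
Expected transfers from Tier 1 to Escalated: 3.7607.

3.7607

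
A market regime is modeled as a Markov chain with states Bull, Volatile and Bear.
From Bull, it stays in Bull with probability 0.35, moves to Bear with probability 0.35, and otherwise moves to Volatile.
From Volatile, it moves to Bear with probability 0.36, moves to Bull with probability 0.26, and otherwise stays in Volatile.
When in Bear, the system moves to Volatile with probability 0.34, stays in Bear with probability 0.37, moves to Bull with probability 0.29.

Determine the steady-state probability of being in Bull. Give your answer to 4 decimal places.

0.2976

Let the stationary distribution be π with π = πP and π_1 + π_2 + π_3 = 1.
π_1 = 0.35·π_1 + 0.26·π_2 + 0.29·π_3
π_2 = 0.3·π_1 + 0.38·π_2 + 0.34·π_3
Solving with the normalization constraint gives π = (0.2976, 0.3418, 0.3606).
So the stationary probability of Bull is 0.2976.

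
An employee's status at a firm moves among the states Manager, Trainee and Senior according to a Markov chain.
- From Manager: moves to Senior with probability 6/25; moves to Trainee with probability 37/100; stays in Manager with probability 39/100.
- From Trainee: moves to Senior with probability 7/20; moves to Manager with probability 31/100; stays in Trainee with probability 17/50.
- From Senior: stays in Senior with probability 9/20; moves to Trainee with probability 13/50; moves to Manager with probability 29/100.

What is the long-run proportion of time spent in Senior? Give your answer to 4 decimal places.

0.3486

Let the stationary distribution be π with π = πP and π_1 + π_2 + π_3 = 1.
π_1 = 0.39·π_1 + 0.31·π_2 + 0.29·π_3
π_2 = 0.37·π_1 + 0.34·π_2 + 0.26·π_3
Solving with the normalization constraint gives π = (0.3294, 0.3220, 0.3486).
So the stationary probability of Senior is 0.3486.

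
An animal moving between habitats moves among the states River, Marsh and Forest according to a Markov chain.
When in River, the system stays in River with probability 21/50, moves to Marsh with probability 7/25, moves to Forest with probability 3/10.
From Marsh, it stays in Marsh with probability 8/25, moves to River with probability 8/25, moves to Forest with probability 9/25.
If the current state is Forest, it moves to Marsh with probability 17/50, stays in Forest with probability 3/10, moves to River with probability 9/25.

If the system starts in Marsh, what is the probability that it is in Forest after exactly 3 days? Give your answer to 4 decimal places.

0.3189

Propagate the distribution vector 3 days from Marsh.
After 0 days: (0.0000, 1.0000, 0.0000)
After 1 day: (0.3200, 0.3200, 0.3600)
After 2 days: (0.3664, 0.3144, 0.3192)
After 3 days: (0.3694, 0.3117, 0.3189)
P(in Forest after 3 days) = 0.3189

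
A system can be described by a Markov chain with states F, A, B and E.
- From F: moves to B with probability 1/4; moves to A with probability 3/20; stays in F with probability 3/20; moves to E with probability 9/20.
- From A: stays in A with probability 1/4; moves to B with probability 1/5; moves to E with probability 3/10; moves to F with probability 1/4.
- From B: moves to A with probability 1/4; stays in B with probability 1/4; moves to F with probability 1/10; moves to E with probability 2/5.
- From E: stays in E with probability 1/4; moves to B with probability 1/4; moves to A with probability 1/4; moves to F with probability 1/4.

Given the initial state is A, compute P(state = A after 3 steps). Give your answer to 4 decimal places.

Propagate the distribution vector 3 steps from A.
After 0 steps: (0.0000, 1.0000, 0.0000, 0.0000)
After 1 step: (0.2500, 0.2500, 0.2000, 0.3000)
After 2 steps: (0.1950, 0.2250, 0.2375, 0.3425)
After 3 steps: (0.1949, 0.2305, 0.2388, 0.3359)
P(in A after 3 steps) = 0.2305

0.2305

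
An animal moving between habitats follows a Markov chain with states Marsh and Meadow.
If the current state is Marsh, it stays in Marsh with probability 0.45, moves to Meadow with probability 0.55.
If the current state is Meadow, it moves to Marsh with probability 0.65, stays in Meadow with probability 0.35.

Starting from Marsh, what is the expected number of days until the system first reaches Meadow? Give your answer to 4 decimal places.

Let t(s) be the expected number of days to first reach Meadow from state s, with t(Meadow) = 0. Conditioning on the first day:
t(Marsh) = 1 + 0.45·t(Marsh)
Solving: t(Marsh) = 1.8182.
Expected days from Marsh to Meadow: 1.8182.

1.8182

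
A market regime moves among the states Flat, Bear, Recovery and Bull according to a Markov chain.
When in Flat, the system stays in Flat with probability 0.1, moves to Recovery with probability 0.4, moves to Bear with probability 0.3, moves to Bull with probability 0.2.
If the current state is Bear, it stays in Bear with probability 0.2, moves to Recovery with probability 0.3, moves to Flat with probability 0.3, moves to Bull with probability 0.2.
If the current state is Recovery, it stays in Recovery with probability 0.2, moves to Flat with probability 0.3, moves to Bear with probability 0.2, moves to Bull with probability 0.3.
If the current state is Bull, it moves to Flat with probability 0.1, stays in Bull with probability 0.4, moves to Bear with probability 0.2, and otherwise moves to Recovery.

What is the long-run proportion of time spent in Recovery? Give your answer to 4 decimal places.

0.2911

Let the stationary distribution be π with π = πP and π_1 + π_2 + π_3 + π_4 = 1.
π_1 = 0.1·π_1 + 0.3·π_2 + 0.3·π_3 + 0.1·π_4
π_2 = 0.3·π_1 + 0.2·π_2 + 0.2·π_3 + 0.2·π_4
π_3 = 0.4·π_1 + 0.3·π_2 + 0.2·π_3 + 0.3·π_4
Solving with the normalization constraint gives π = (0.2023, 0.2202, 0.2911, 0.2864).
So the stationary probability of Recovery is 0.2911.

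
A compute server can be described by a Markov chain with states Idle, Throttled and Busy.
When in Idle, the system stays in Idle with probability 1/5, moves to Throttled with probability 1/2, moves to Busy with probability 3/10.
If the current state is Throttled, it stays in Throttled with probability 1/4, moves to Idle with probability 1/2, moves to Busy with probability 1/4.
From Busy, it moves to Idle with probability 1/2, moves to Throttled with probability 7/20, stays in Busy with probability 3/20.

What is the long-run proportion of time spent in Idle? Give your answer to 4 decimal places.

0.3846

Let the stationary distribution be π with π = πP and π_1 + π_2 + π_3 = 1.
π_1 = 0.2·π_1 + 0.5·π_2 + 0.5·π_3
π_2 = 0.5·π_1 + 0.25·π_2 + 0.35·π_3
Solving with the normalization constraint gives π = (0.3846, 0.3706, 0.2448).
So the stationary probability of Idle is 0.3846.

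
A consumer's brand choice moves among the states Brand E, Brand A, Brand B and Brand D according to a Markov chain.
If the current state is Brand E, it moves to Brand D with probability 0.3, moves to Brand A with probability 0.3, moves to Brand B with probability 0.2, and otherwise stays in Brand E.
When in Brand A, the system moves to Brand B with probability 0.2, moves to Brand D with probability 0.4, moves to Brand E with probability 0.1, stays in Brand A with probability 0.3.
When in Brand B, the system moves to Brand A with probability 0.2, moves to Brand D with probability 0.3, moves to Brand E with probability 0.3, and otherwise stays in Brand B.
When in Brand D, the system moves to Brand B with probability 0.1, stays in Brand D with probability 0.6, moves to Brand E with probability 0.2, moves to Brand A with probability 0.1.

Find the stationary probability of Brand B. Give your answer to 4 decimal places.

0.1544

Let the stationary distribution be π with π = πP and π_1 + π_2 + π_3 + π_4 = 1.
π_1 = 0.2·π_1 + 0.1·π_2 + 0.3·π_3 + 0.2·π_4
π_2 = 0.3·π_1 + 0.3·π_2 + 0.2·π_3 + 0.1·π_4
π_3 = 0.2·π_1 + 0.2·π_2 + 0.2·π_3 + 0.1·π_4
Solving with the normalization constraint gives π = (0.1961, 0.1933, 0.1544, 0.4562).
So the stationary probability of Brand B is 0.1544.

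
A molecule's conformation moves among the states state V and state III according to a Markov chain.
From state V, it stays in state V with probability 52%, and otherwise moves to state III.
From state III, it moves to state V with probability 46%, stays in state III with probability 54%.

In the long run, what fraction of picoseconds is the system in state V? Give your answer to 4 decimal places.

Let the stationary distribution be π with π = πP and π_1 + π_2 = 1.
π_1 = 0.52·π_1 + 0.46·π_2
Solving with the normalization constraint gives π = (0.4894, 0.5106).
So the stationary probability of state V is 0.4894.

0.4894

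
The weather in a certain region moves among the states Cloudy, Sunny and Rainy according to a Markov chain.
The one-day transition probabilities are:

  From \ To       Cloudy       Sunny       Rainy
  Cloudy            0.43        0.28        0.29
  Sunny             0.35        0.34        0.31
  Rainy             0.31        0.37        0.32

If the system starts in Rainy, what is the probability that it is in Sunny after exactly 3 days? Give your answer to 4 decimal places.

0.3275

Propagate the distribution vector 3 days from Rainy.
After 0 days: (0.0000, 0.0000, 1.0000)
After 1 day: (0.3100, 0.3700, 0.3200)
After 2 days: (0.3620, 0.3310, 0.3070)
After 3 days: (0.3667, 0.3275, 0.3058)
P(in Sunny after 3 days) = 0.3275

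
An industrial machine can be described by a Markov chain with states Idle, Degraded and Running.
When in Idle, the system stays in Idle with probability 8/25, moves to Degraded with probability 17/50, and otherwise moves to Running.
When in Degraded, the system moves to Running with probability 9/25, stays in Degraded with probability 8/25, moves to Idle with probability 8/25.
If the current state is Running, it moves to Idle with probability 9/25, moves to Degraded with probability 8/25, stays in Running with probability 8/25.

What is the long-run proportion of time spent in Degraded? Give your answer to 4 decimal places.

Let the stationary distribution be π with π = πP and π_1 + π_2 + π_3 = 1.
π_1 = 0.32·π_1 + 0.32·π_2 + 0.36·π_3
π_2 = 0.34·π_1 + 0.32·π_2 + 0.32·π_3
Solving with the normalization constraint gives π = (0.3336, 0.3267, 0.3397).
So the stationary probability of Degraded is 0.3267.

0.3267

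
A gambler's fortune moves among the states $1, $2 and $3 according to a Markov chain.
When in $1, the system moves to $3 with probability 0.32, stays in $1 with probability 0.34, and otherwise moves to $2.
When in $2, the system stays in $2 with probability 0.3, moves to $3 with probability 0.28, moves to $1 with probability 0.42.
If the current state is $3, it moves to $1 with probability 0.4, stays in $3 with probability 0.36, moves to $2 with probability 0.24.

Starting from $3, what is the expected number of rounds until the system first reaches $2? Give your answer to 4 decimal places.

3.6005

Let t(s) be the expected number of rounds to first reach $2 from state s, with t($2) = 0. Conditioning on the first round:
t($1) = 1 + 0.34·t($1) + 0.32·t($3)
t($3) = 1 + 0.4·t($1) + 0.36·t($3)
Solving: t($1) = 3.2609, t($3) = 3.6005.
Expected rounds from $3 to $2: 3.6005.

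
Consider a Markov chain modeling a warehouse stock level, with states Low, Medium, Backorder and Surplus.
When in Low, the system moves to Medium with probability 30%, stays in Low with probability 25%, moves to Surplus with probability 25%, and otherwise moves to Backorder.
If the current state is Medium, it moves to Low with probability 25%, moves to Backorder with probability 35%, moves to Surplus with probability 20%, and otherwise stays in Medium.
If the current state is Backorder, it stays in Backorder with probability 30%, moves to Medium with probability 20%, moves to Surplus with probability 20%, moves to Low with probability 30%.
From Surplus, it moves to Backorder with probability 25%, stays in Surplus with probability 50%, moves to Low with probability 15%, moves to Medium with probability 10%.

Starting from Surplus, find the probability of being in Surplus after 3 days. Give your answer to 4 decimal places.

Propagate the distribution vector 3 days from Surplus.
After 0 days: (0.0000, 0.0000, 0.0000, 1.0000)
After 1 day: (0.1500, 0.1000, 0.2500, 0.5000)
After 2 days: (0.2125, 0.1650, 0.2650, 0.3575)
After 3 days: (0.2275, 0.1855, 0.2691, 0.3179)
P(in Surplus after 3 days) = 0.3179

0.3179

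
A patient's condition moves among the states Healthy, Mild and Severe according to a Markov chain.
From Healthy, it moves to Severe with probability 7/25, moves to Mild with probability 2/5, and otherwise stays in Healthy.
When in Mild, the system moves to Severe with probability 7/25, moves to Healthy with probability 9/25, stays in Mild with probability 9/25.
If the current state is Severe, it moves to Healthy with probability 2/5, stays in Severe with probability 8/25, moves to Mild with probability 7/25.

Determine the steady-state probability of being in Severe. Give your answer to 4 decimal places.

0.2917

Let the stationary distribution be π with π = πP and π_1 + π_2 + π_3 = 1.
π_1 = 0.32·π_1 + 0.36·π_2 + 0.4·π_3
π_2 = 0.4·π_1 + 0.36·π_2 + 0.28·π_3
Solving with the normalization constraint gives π = (0.3574, 0.3510, 0.2917).
So the stationary probability of Severe is 0.2917.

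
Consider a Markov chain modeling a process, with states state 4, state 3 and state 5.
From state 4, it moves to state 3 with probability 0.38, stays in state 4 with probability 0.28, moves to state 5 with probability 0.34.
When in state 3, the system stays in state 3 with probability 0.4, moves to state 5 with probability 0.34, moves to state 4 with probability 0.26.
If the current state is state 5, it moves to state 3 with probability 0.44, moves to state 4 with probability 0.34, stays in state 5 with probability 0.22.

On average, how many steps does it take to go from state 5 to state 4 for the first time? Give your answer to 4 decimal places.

Let t(s) be the expected number of steps to first reach state 4 from state s, with t(state 4) = 0. Conditioning on the first step:
t(state 3) = 1 + 0.4·t(state 3) + 0.34·t(state 5)
t(state 5) = 1 + 0.44·t(state 3) + 0.22·t(state 5)
Solving: t(state 3) = 3.5176, t(state 5) = 3.2663.
Expected steps from state 5 to state 4: 3.2663.

3.2663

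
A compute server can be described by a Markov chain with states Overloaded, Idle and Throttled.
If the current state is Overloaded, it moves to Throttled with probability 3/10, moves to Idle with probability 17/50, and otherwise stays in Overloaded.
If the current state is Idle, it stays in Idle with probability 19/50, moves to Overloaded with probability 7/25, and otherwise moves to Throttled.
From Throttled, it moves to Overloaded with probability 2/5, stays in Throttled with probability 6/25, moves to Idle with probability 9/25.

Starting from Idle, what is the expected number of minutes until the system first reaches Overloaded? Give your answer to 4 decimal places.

3.1537

Let t(s) be the expected number of minutes to first reach Overloaded from state s, with t(Overloaded) = 0. Conditioning on the first minute:
t(Idle) = 1 + 0.38·t(Idle) + 0.34·t(Throttled)
t(Throttled) = 1 + 0.36·t(Idle) + 0.24·t(Throttled)
Solving: t(Idle) = 3.1537, t(Throttled) = 2.8096.
Expected minutes from Idle to Overloaded: 3.1537.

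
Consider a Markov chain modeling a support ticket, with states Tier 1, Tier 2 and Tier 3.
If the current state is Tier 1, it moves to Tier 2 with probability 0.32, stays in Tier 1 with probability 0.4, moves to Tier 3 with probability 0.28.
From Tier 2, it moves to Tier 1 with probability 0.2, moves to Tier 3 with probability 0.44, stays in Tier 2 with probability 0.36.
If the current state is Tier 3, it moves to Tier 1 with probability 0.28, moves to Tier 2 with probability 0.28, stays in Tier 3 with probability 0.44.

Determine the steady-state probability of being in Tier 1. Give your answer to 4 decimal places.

Let the stationary distribution be π with π = πP and π_1 + π_2 + π_3 = 1.
π_1 = 0.4·π_1 + 0.2·π_2 + 0.28·π_3
π_2 = 0.32·π_1 + 0.36·π_2 + 0.28·π_3
Solving with the normalization constraint gives π = (0.2894, 0.3169, 0.3937).
So the stationary probability of Tier 1 is 0.2894.

0.2894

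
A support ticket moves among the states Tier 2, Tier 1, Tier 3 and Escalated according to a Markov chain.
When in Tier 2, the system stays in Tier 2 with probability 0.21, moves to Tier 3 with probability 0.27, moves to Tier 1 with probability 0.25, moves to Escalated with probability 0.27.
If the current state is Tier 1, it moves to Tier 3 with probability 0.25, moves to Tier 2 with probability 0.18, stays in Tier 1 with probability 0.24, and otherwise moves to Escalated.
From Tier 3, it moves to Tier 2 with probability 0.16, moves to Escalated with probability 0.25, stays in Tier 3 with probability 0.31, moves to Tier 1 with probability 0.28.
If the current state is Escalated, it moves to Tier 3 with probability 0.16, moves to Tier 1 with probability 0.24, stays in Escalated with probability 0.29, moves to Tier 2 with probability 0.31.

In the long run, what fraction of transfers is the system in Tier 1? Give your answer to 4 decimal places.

Let the stationary distribution be π with π = πP and π_1 + π_2 + π_3 + π_4 = 1.
π_1 = 0.21·π_1 + 0.18·π_2 + 0.16·π_3 + 0.31·π_4
π_2 = 0.25·π_1 + 0.24·π_2 + 0.28·π_3 + 0.24·π_4
π_3 = 0.27·π_1 + 0.25·π_2 + 0.31·π_3 + 0.16·π_4
Solving with the normalization constraint gives π = (0.2189, 0.2519, 0.2432, 0.2860).
So the stationary probability of Tier 1 is 0.2519.

0.2519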